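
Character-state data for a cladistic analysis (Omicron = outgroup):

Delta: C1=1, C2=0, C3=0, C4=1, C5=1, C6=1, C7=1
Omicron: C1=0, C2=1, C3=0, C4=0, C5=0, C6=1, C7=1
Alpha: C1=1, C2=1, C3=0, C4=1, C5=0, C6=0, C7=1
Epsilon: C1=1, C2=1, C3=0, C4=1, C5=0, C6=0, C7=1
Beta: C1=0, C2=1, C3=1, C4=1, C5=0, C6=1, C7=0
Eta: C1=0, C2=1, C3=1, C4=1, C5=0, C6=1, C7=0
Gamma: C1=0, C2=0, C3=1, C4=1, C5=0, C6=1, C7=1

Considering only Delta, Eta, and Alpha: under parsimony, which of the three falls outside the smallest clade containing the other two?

Eta

Character polarity is set by the outgroup: the derived state is whichever differs from the outgroup's state, so for C2, C6, C7 the derived state is '0', and for the remaining characters it is '1'.
C1 (derived state '1') is shared by Alpha, Delta, and Epsilon — a synapomorphy uniting that clade.
C2 (state '0') occurs in Delta and Gamma but conflicts with the nesting implied by the other characters — most parsimoniously interpreted as homoplasy.
C3 (derived state '1') is shared by Beta, Eta, and Gamma — a synapomorphy uniting that clade.
C4 (derived state '1') is shared by all ingroup taxa — unites the whole ingroup.
C5 (derived state '1') is unique to Delta (autapomorphy; uninformative for grouping).
C6 (derived state '0') is shared by Alpha and Epsilon — a synapomorphy uniting that clade.
Only Beta and Eta show the derived state '0' for C7, supporting them as a clade.
Most parsimonious ingroup topology: (((Epsilon,Alpha),Delta),((Beta,Eta),Gamma)).
Delta and Alpha share a more recent common ancestor with each other than either does with Eta, so Eta is the least closely related of the three.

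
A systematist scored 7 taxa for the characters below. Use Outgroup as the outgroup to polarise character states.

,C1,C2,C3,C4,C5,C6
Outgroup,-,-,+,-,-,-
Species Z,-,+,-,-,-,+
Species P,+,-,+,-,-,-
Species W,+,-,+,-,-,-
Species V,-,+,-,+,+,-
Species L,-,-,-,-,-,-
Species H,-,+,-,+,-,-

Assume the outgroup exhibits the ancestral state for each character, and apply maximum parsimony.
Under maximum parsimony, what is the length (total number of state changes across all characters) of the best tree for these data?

6

Character polarity is set by the outgroup: the derived state is whichever differs from the outgroup's state, so for C3 the derived state is '-', and for the remaining characters it is '+'.
Only Species P and Species W show the derived state '+' for C1, supporting them as a clade.
C2 (derived state '+') is shared by Species H, Species V, and Species Z — a synapomorphy uniting that clade.
C3 (derived state '-') is shared by Species H, Species L, Species V, and Species Z — a synapomorphy uniting that clade.
C4: derived state '+' in Species H and Species V only — synapomorphy for {Species H, Species V}.
C5 (derived state '+') is unique to Species V (autapomorphy; uninformative for grouping).
C6 (derived state '+') is unique to Species Z (autapomorphy; uninformative for grouping).
Most parsimonious ingroup topology: (((Species Z,(Species V,Species H)),Species L),(Species P,Species W)).
Changes per character on this tree: C1: 1; C2: 1; C3: 1; C4: 1; C5: 1; C6: 1.
Total = 6.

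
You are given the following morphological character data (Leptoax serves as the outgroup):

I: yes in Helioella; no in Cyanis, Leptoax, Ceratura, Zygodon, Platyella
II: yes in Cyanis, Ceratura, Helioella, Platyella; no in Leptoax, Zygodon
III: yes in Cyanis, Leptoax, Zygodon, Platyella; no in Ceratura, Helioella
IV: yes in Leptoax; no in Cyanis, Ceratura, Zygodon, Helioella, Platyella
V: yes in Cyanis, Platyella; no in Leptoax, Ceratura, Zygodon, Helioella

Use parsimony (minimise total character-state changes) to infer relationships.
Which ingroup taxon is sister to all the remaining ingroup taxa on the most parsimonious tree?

Zygodon

Character polarity is set by the outgroup: the derived state is whichever differs from the outgroup's state, so for III, IV the derived state is 'no', and for the remaining characters it is 'yes'.
I: derived state 'yes' in Helioella only — an autapomorphy, so it tells us nothing about relationships among taxa.
II: derived state 'yes' in Ceratura, Cyanis, Helioella, and Platyella only — synapomorphy for {Ceratura, Cyanis, Helioella, Platyella}.
III: derived state 'no' in Ceratura and Helioella only — synapomorphy for {Ceratura, Helioella}.
IV (derived state 'no') is shared by all ingroup taxa — unites the whole ingroup.
V: derived state 'yes' in Cyanis and Platyella only — synapomorphy for {Cyanis, Platyella}.
Most parsimonious ingroup topology: (((Platyella,Cyanis),(Helioella,Ceratura)),Zygodon).
Zygodon is sister to the clade containing all other ingroup taxa, so it is the earliest-diverging (most basal) ingroup lineage.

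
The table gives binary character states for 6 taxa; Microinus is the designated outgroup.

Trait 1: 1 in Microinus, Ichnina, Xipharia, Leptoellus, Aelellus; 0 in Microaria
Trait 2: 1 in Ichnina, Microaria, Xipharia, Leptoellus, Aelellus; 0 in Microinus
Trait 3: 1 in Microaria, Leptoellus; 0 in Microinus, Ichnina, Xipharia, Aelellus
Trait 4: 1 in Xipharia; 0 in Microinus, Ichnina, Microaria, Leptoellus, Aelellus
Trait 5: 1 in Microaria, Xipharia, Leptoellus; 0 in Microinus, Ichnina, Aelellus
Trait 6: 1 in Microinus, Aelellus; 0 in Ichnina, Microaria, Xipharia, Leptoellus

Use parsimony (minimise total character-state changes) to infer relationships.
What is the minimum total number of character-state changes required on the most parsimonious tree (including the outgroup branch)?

6

Character polarity is set by the outgroup: the derived state is whichever differs from the outgroup's state, so for Trait 1, Trait 6 the derived state is '0', and for the remaining characters it is '1'.
Trait 1: derived state '0' in Microaria only — an autapomorphy, so it tells us nothing about relationships among taxa.
All ingroup taxa share the derived state '1' for Trait 2; it defines the ingroup but does not resolve relationships within it.
Trait 3 (derived state '1') is shared by Leptoellus and Microaria — a synapomorphy uniting that clade.
Trait 4 (derived state '1') is unique to Xipharia (autapomorphy; uninformative for grouping).
Trait 5: derived state '1' in Leptoellus, Microaria, and Xipharia only — synapomorphy for {Leptoellus, Microaria, Xipharia}.
Trait 6 (derived state '0') is shared by Ichnina, Leptoellus, Microaria, and Xipharia — a synapomorphy uniting that clade.
Most parsimonious ingroup topology: ((Ichnina,((Microaria,Leptoellus),Xipharia)),Aelellus).
Changes per character on this tree: Trait 1: 1; Trait 2: 1; Trait 3: 1; Trait 4: 1; Trait 5: 1; Trait 6: 1.
Total = 6.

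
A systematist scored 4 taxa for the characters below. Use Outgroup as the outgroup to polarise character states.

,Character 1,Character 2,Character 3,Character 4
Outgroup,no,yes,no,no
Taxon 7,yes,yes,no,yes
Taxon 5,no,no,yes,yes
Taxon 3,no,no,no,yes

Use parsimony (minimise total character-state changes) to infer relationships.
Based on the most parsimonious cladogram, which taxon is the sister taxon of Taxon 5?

Character polarity is set by the outgroup: the derived state is whichever differs from the outgroup's state, so for Character 2 the derived state is 'no', and for the remaining characters it is 'yes'.
Character 1 (derived state 'yes') is unique to Taxon 7 (autapomorphy; uninformative for grouping).
Character 2: derived state 'no' in Taxon 3 and Taxon 5 only — synapomorphy for {Taxon 3, Taxon 5}.
Character 3: derived state 'yes' in Taxon 5 only — an autapomorphy, so it tells us nothing about relationships among taxa.
Character 4 (derived state 'yes') is shared by all ingroup taxa — unites the whole ingroup.
Most parsimonious ingroup topology: (Taxon 7,(Taxon 5,Taxon 3)).
Taxon 5 and Taxon 3 form a cherry on this tree, so they are sister taxa.

Taxon 3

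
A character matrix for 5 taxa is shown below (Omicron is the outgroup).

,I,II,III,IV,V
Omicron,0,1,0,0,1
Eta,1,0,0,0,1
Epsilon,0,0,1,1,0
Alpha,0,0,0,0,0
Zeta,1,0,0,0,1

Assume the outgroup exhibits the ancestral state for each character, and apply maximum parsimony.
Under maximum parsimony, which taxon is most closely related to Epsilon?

Character polarity is set by the outgroup: the derived state is whichever differs from the outgroup's state, so for II, V the derived state is '0', and for the remaining characters it is '1'.
I (derived state '1') is shared by Eta and Zeta — a synapomorphy uniting that clade.
All ingroup taxa share the derived state '0' for II; it defines the ingroup but does not resolve relationships within it.
III (derived state '1') is unique to Epsilon (autapomorphy; uninformative for grouping).
IV (derived state '1') is unique to Epsilon (autapomorphy; uninformative for grouping).
V (derived state '0') is shared by Alpha and Epsilon — a synapomorphy uniting that clade.
Most parsimonious ingroup topology: ((Eta,Zeta),(Epsilon,Alpha)).
Epsilon and Alpha form a cherry on this tree, so they are sister taxa.

Alpha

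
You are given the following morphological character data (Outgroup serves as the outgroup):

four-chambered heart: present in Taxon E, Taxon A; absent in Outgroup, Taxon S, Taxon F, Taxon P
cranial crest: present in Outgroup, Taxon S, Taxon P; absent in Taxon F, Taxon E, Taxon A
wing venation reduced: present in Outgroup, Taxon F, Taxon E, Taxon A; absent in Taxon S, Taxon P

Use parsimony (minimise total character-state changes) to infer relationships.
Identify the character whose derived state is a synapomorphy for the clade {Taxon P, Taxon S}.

Character polarity is set by the outgroup: the derived state is whichever differs from the outgroup's state, so for cranial crest, wing venation reduced the derived state is 'absent', and for the remaining characters it is 'present'.
four-chambered heart: derived state 'present' in Taxon A and Taxon E only — synapomorphy for {Taxon A, Taxon E}.
Only Taxon A, Taxon E, and Taxon F show the derived state 'absent' for cranial crest, supporting them as a clade.
wing venation reduced (derived state 'absent') is shared by Taxon P and Taxon S — a synapomorphy uniting that clade.
Most parsimonious ingroup topology: ((Taxon S,Taxon P),(Taxon F,(Taxon E,Taxon A))).
The clade {Taxon P, Taxon S} is supported by wing venation reduced: its derived state 'absent' occurs in exactly those taxa and in no other taxon (including the outgroup).

wing venation reduced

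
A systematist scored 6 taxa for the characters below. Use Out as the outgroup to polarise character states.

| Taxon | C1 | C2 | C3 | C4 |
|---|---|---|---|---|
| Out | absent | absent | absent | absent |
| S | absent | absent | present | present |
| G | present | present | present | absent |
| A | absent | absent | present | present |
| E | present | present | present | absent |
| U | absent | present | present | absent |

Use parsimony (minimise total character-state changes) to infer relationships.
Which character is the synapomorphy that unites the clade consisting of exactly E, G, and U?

C2

The outgroup has state 'absent' for every character, so 'present' is the derived state throughout.
Only E and G show the derived state 'present' for C1, supporting them as a clade.
C2: derived state 'present' in E, G, and U only — synapomorphy for {E, G, U}.
C3 (derived state 'present') is shared by all ingroup taxa — unites the whole ingroup.
Only A and S show the derived state 'present' for C4, supporting them as a clade.
Most parsimonious ingroup topology: ((S,A),((G,E),U)).
The clade {E, G, U} is supported by C2: its derived state 'present' occurs in exactly those taxa and in no other taxon (including the outgroup).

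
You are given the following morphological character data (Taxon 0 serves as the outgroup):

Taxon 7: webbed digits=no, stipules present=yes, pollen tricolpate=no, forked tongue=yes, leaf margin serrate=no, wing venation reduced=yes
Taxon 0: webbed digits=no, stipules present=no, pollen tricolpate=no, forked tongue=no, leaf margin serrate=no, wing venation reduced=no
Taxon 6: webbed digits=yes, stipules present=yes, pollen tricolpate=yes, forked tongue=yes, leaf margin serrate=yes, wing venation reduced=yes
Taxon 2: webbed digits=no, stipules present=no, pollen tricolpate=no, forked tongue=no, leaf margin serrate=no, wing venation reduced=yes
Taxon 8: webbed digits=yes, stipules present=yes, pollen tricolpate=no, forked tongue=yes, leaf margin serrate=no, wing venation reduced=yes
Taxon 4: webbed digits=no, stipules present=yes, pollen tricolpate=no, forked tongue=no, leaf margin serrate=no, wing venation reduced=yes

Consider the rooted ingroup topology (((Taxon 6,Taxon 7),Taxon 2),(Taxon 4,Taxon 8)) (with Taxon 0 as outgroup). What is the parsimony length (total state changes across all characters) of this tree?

Map each character onto (((Taxon 6,Taxon 7),Taxon 2),(Taxon 4,Taxon 8)) (rooted by Taxon 0) and count the minimum state changes it requires (Fitch parsimony):
webbed digits: 2; stipules present: 2; pollen tricolpate: 1; forked tongue: 2; leaf margin serrate: 1; wing venation reduced: 1.
Total tree length = 9.

9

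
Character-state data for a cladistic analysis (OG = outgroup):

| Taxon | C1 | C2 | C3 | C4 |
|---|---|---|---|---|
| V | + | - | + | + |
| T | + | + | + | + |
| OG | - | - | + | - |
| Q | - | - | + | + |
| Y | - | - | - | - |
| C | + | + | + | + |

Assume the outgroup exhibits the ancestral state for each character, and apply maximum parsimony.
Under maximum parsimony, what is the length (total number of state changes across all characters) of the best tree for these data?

Character polarity is set by the outgroup: the derived state is whichever differs from the outgroup's state, so for C3 the derived state is '-', and for the remaining characters it is '+'.
C1: derived state '+' in C, T, and V only — synapomorphy for {C, T, V}.
Only C and T show the derived state '+' for C2, supporting them as a clade.
C3 (derived state '-') is unique to Y (autapomorphy; uninformative for grouping).
Only C, Q, T, and V show the derived state '+' for C4, supporting them as a clade.
Most parsimonious ingroup topology: ((Q,(V,(C,T))),Y).
Changes per character on this tree: C1: 1; C2: 1; C3: 1; C4: 1.
Total = 4.

4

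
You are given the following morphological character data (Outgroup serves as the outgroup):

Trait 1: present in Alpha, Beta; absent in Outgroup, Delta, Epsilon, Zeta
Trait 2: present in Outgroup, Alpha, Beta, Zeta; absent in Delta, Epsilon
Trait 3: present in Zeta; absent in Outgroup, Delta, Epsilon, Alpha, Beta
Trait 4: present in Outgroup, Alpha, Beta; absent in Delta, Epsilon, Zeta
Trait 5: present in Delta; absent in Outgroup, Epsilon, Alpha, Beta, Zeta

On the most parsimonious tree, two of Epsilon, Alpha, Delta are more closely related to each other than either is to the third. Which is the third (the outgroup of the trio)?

Alpha

Character polarity is set by the outgroup: the derived state is whichever differs from the outgroup's state, so for Trait 2, Trait 4 the derived state is 'absent', and for the remaining characters it is 'present'.
Trait 1: derived state 'present' in Alpha and Beta only — synapomorphy for {Alpha, Beta}.
Only Delta and Epsilon show the derived state 'absent' for Trait 2, supporting them as a clade.
Trait 3: derived state 'present' in Zeta only — an autapomorphy, so it tells us nothing about relationships among taxa.
Trait 4: derived state 'absent' in Delta, Epsilon, and Zeta only — synapomorphy for {Delta, Epsilon, Zeta}.
Trait 5: derived state 'present' in Delta only — an autapomorphy, so it tells us nothing about relationships among taxa.
Most parsimonious ingroup topology: (((Delta,Epsilon),Zeta),(Alpha,Beta)).
Epsilon and Delta share a more recent common ancestor with each other than either does with Alpha, so Alpha is the least closely related of the three.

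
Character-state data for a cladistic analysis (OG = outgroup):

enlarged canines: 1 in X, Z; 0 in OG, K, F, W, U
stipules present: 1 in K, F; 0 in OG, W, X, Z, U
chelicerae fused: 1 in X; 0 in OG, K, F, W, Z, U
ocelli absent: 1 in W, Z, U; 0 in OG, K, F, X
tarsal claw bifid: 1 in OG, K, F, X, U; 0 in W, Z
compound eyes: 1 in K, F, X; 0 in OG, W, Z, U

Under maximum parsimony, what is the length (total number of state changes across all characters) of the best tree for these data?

Character polarity is set by the outgroup: the derived state is whichever differs from the outgroup's state, so for tarsal claw bifid the derived state is '0', and for the remaining characters it is '1'.
enlarged canines groups X and Z, which is incompatible with the clades supported by the remaining characters; treating it as convergent (homoplasy) costs fewer steps than any alternative tree.
stipules present: derived state '1' in F and K only — synapomorphy for {F, K}.
chelicerae fused (derived state '1') is unique to X (autapomorphy; uninformative for grouping).
ocelli absent: derived state '1' in U, W, and Z only — synapomorphy for {U, W, Z}.
Only W and Z show the derived state '0' for tarsal claw bifid, supporting them as a clade.
Only F, K, and X show the derived state '1' for compound eyes, supporting them as a clade.
Most parsimonious ingroup topology: (((K,F),X),((W,Z),U)).
Changes per character on this tree: enlarged canines: 2; stipules present: 1; chelicerae fused: 1; ocelli absent: 1; tarsal claw bifid: 1; compound eyes: 1.
Total = 7.

7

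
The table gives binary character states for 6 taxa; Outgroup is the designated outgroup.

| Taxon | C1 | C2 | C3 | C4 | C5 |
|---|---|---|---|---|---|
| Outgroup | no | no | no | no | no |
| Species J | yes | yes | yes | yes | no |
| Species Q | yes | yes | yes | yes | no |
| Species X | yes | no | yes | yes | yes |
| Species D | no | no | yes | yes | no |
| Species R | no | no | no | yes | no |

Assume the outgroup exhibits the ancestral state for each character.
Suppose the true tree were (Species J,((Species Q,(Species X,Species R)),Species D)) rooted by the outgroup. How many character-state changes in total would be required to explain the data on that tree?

Map each character onto (Species J,((Species Q,(Species X,Species R)),Species D)) (rooted by Outgroup) and count the minimum state changes it requires (Fitch parsimony):
C1: 3; C2: 2; C3: 2; C4: 1; C5: 1.
Total tree length = 9.

9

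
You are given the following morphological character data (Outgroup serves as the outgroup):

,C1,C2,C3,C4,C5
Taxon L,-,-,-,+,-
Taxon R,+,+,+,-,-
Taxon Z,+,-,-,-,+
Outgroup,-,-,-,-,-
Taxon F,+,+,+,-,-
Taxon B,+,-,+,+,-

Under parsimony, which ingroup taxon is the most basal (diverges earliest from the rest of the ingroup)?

The outgroup has state '-' for every character, so '+' is the derived state throughout.
C1: derived state '+' in Taxon B, Taxon F, Taxon R, and Taxon Z only — synapomorphy for {Taxon B, Taxon F, Taxon R, Taxon Z}.
Only Taxon F and Taxon R show the derived state '+' for C2, supporting them as a clade.
C3: derived state '+' in Taxon B, Taxon F, and Taxon R only — synapomorphy for {Taxon B, Taxon F, Taxon R}.
C4 (state '+') occurs in Taxon B and Taxon L but conflicts with the nesting implied by the other characters — most parsimoniously interpreted as homoplasy.
C5: derived state '+' in Taxon Z only — an autapomorphy, so it tells us nothing about relationships among taxa.
Most parsimonious ingroup topology: (Taxon L,(Taxon Z,((Taxon F,Taxon R),Taxon B))).
Taxon L is sister to the clade containing all other ingroup taxa, so it is the earliest-diverging (most basal) ingroup lineage.

Taxon L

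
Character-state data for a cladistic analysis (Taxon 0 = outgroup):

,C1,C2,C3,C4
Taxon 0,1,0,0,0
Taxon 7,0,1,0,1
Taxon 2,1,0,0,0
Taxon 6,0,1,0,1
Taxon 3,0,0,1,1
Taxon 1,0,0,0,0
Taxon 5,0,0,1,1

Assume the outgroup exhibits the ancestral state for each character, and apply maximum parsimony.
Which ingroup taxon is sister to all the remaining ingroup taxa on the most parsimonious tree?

Taxon 2

Character polarity is set by the outgroup: the derived state is whichever differs from the outgroup's state, so for C1 the derived state is '0', and for the remaining characters it is '1'.
Only Taxon 1, Taxon 3, Taxon 5, Taxon 6, and Taxon 7 show the derived state '0' for C1, supporting them as a clade.
C2: derived state '1' in Taxon 6 and Taxon 7 only — synapomorphy for {Taxon 6, Taxon 7}.
C3: derived state '1' in Taxon 3 and Taxon 5 only — synapomorphy for {Taxon 3, Taxon 5}.
Only Taxon 3, Taxon 5, Taxon 6, and Taxon 7 show the derived state '1' for C4, supporting them as a clade.
Most parsimonious ingroup topology: ((((Taxon 7,Taxon 6),(Taxon 3,Taxon 5)),Taxon 1),Taxon 2).
Taxon 2 is sister to the clade containing all other ingroup taxa, so it is the earliest-diverging (most basal) ingroup lineage.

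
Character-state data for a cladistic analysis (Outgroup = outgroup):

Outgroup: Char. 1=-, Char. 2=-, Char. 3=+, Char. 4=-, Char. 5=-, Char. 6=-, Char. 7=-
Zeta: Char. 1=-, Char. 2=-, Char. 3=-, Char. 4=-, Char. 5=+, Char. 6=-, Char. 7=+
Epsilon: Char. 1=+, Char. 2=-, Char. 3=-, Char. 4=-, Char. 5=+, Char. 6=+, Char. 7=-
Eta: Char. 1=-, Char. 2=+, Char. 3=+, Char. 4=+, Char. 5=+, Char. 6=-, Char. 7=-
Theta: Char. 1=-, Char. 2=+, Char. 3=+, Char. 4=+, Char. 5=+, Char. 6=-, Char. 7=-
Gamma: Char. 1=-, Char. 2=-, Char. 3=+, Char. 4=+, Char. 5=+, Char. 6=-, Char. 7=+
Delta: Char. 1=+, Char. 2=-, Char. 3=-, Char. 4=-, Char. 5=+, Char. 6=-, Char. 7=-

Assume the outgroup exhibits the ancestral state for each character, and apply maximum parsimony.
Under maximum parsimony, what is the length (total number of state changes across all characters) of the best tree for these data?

Character polarity is set by the outgroup: the derived state is whichever differs from the outgroup's state, so for Char. 3 the derived state is '-', and for the remaining characters it is '+'.
Char. 1 (derived state '+') is shared by Delta and Epsilon — a synapomorphy uniting that clade.
Char. 2: derived state '+' in Eta and Theta only — synapomorphy for {Eta, Theta}.
Only Delta, Epsilon, and Zeta show the derived state '-' for Char. 3, supporting them as a clade.
Char. 4: derived state '+' in Eta, Gamma, and Theta only — synapomorphy for {Eta, Gamma, Theta}.
All ingroup taxa share the derived state '+' for Char. 5; it defines the ingroup but does not resolve relationships within it.
Char. 6 (derived state '+') is unique to Epsilon (autapomorphy; uninformative for grouping).
Char. 7 (state '+') occurs in Gamma and Zeta but conflicts with the nesting implied by the other characters — most parsimoniously interpreted as homoplasy.
Most parsimonious ingroup topology: ((Zeta,(Epsilon,Delta)),((Eta,Theta),Gamma)).
Changes per character on this tree: Char. 1: 1; Char. 2: 1; Char. 3: 1; Char. 4: 1; Char. 5: 1; Char. 6: 1; Char. 7: 2.
Total = 8.

8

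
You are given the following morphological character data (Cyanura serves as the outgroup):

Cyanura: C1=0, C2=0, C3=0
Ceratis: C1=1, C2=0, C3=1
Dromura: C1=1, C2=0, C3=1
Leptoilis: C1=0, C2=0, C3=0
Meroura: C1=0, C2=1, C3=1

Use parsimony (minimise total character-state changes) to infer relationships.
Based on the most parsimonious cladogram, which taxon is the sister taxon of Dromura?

The outgroup has state '0' for every character, so '1' is the derived state throughout.
C1 (derived state '1') is shared by Ceratis and Dromura — a synapomorphy uniting that clade.
C2 (derived state '1') is unique to Meroura (autapomorphy; uninformative for grouping).
Only Ceratis, Dromura, and Meroura show the derived state '1' for C3, supporting them as a clade.
Most parsimonious ingroup topology: (((Ceratis,Dromura),Meroura),Leptoilis).
Dromura and Ceratis form a cherry on this tree, so they are sister taxa.

Ceratis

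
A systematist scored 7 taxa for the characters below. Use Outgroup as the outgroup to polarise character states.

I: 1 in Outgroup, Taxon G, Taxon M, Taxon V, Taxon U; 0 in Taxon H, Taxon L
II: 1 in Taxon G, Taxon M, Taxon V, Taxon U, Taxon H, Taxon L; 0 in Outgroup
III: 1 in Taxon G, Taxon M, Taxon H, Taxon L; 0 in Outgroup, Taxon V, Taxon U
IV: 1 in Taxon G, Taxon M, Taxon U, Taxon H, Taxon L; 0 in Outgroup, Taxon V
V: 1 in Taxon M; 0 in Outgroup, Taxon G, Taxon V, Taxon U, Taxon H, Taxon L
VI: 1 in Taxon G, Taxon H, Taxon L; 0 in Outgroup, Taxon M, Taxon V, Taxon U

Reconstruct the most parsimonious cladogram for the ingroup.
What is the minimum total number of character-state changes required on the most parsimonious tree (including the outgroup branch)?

6

Character polarity is set by the outgroup: the derived state is whichever differs from the outgroup's state, so for I the derived state is '0', and for the remaining characters it is '1'.
Only Taxon H and Taxon L show the derived state '0' for I, supporting them as a clade.
All ingroup taxa share the derived state '1' for II; it defines the ingroup but does not resolve relationships within it.
III (derived state '1') is shared by Taxon G, Taxon H, Taxon L, and Taxon M — a synapomorphy uniting that clade.
IV: derived state '1' in Taxon G, Taxon H, Taxon L, Taxon M, and Taxon U only — synapomorphy for {Taxon G, Taxon H, Taxon L, Taxon M, Taxon U}.
V: derived state '1' in Taxon M only — an autapomorphy, so it tells us nothing about relationships among taxa.
Only Taxon G, Taxon H, and Taxon L show the derived state '1' for VI, supporting them as a clade.
Most parsimonious ingroup topology: ((Taxon U,(((Taxon L,Taxon H),Taxon G),Taxon M)),Taxon V).
Changes per character on this tree: I: 1; II: 1; III: 1; IV: 1; V: 1; VI: 1.
Total = 6.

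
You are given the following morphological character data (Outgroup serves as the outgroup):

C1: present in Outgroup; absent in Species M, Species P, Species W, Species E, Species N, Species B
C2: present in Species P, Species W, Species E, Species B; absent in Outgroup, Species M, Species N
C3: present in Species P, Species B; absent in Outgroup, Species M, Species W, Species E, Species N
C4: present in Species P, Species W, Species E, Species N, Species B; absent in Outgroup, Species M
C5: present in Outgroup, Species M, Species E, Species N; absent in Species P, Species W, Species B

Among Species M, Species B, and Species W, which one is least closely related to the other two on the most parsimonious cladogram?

Character polarity is set by the outgroup: the derived state is whichever differs from the outgroup's state, so for C1, C5 the derived state is 'absent', and for the remaining characters it is 'present'.
All ingroup taxa share the derived state 'absent' for C1; it defines the ingroup but does not resolve relationships within it.
C2 (derived state 'present') is shared by Species B, Species E, Species P, and Species W — a synapomorphy uniting that clade.
Only Species B and Species P show the derived state 'present' for C3, supporting them as a clade.
C4 (derived state 'present') is shared by Species B, Species E, Species N, Species P, and Species W — a synapomorphy uniting that clade.
C5 (derived state 'absent') is shared by Species B, Species P, and Species W — a synapomorphy uniting that clade.
Most parsimonious ingroup topology: (Species M,((((Species P,Species B),Species W),Species E),Species N)).
Species W and Species B share a more recent common ancestor with each other than either does with Species M, so Species M is the least closely related of the three.

Species M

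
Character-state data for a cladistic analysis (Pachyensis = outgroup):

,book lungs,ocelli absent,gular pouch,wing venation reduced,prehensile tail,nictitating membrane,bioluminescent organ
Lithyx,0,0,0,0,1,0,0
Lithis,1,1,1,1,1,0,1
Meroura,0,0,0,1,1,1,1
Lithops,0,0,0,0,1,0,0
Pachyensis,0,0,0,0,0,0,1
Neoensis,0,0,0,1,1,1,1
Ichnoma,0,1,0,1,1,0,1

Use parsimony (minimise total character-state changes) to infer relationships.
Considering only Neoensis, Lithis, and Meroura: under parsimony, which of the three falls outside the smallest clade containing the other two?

Character polarity is set by the outgroup: the derived state is whichever differs from the outgroup's state, so for bioluminescent organ the derived state is '0', and for the remaining characters it is '1'.
book lungs (derived state '1') is unique to Lithis (autapomorphy; uninformative for grouping).
ocelli absent: derived state '1' in Ichnoma and Lithis only — synapomorphy for {Ichnoma, Lithis}.
gular pouch: derived state '1' in Lithis only — an autapomorphy, so it tells us nothing about relationships among taxa.
Only Ichnoma, Lithis, Meroura, and Neoensis show the derived state '1' for wing venation reduced, supporting them as a clade.
All ingroup taxa share the derived state '1' for prehensile tail; it defines the ingroup but does not resolve relationships within it.
nictitating membrane (derived state '1') is shared by Meroura and Neoensis — a synapomorphy uniting that clade.
bioluminescent organ: derived state '0' in Lithops and Lithyx only — synapomorphy for {Lithops, Lithyx}.
Most parsimonious ingroup topology: (((Neoensis,Meroura),(Ichnoma,Lithis)),(Lithops,Lithyx)).
Meroura and Neoensis share a more recent common ancestor with each other than either does with Lithis, so Lithis is the least closely related of the three.

Lithis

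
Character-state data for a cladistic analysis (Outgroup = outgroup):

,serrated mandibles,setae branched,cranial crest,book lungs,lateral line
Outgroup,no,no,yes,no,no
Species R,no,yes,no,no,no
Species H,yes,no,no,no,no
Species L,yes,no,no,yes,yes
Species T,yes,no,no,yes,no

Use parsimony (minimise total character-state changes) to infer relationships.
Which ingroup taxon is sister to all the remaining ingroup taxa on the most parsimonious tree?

Character polarity is set by the outgroup: the derived state is whichever differs from the outgroup's state, so for cranial crest the derived state is 'no', and for the remaining characters it is 'yes'.
Only Species H, Species L, and Species T show the derived state 'yes' for serrated mandibles, supporting them as a clade.
setae branched: derived state 'yes' in Species R only — an autapomorphy, so it tells us nothing about relationships among taxa.
cranial crest (derived state 'no') is shared by all ingroup taxa — unites the whole ingroup.
Only Species L and Species T show the derived state 'yes' for book lungs, supporting them as a clade.
lateral line (derived state 'yes') is unique to Species L (autapomorphy; uninformative for grouping).
Most parsimonious ingroup topology: (Species R,(Species H,(Species L,Species T))).
Species R is sister to the clade containing all other ingroup taxa, so it is the earliest-diverging (most basal) ingroup lineage.

Species R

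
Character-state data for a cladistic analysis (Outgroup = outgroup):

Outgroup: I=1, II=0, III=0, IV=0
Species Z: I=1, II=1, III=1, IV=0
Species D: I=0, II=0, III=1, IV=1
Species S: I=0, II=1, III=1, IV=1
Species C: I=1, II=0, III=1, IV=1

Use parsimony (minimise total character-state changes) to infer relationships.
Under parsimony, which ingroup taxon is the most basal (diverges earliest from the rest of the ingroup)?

Character polarity is set by the outgroup: the derived state is whichever differs from the outgroup's state, so for I the derived state is '0', and for the remaining characters it is '1'.
I: derived state '0' in Species D and Species S only — synapomorphy for {Species D, Species S}.
II (state '1') occurs in Species S and Species Z but conflicts with the nesting implied by the other characters — most parsimoniously interpreted as homoplasy.
All ingroup taxa share the derived state '1' for III; it defines the ingroup but does not resolve relationships within it.
IV: derived state '1' in Species C, Species D, and Species S only — synapomorphy for {Species C, Species D, Species S}.
Most parsimonious ingroup topology: (Species Z,((Species D,Species S),Species C)).
Species Z is sister to the clade containing all other ingroup taxa, so it is the earliest-diverging (most basal) ingroup lineage.

Species Z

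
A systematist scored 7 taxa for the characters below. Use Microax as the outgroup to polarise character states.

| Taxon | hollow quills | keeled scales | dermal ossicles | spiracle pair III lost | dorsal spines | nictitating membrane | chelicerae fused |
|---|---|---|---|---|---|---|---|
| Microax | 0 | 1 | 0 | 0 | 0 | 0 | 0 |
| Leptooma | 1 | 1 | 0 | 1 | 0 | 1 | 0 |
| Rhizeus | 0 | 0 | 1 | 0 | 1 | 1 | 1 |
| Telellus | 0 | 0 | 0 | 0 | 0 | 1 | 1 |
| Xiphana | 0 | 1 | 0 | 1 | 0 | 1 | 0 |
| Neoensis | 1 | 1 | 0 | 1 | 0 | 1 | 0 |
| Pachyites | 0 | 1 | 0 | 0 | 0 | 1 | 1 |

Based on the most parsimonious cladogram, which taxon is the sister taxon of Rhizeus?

Telellus

Character polarity is set by the outgroup: the derived state is whichever differs from the outgroup's state, so for keeled scales the derived state is '0', and for the remaining characters it is '1'.
Only Leptooma and Neoensis show the derived state '1' for hollow quills, supporting them as a clade.
keeled scales (derived state '0') is shared by Rhizeus and Telellus — a synapomorphy uniting that clade.
dermal ossicles: derived state '1' in Rhizeus only — an autapomorphy, so it tells us nothing about relationships among taxa.
spiracle pair III lost (derived state '1') is shared by Leptooma, Neoensis, and Xiphana — a synapomorphy uniting that clade.
dorsal spines: derived state '1' in Rhizeus only — an autapomorphy, so it tells us nothing about relationships among taxa.
nictitating membrane (derived state '1') is shared by all ingroup taxa — unites the whole ingroup.
chelicerae fused: derived state '1' in Pachyites, Rhizeus, and Telellus only — synapomorphy for {Pachyites, Rhizeus, Telellus}.
Most parsimonious ingroup topology: (((Leptooma,Neoensis),Xiphana),((Rhizeus,Telellus),Pachyites)).
Rhizeus and Telellus form a cherry on this tree, so they are sister taxa.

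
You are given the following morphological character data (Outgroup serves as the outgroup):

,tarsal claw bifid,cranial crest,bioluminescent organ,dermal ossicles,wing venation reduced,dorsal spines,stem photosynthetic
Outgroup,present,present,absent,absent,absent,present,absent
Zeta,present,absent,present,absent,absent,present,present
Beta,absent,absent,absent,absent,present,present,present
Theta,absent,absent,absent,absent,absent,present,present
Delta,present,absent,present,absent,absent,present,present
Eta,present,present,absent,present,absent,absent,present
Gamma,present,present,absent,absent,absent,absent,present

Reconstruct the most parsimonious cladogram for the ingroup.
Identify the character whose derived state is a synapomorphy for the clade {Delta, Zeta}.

Character polarity is set by the outgroup: the derived state is whichever differs from the outgroup's state, so for tarsal claw bifid, cranial crest, dorsal spines the derived state is 'absent', and for the remaining characters it is 'present'.
tarsal claw bifid: derived state 'absent' in Beta and Theta only — synapomorphy for {Beta, Theta}.
cranial crest: derived state 'absent' in Beta, Delta, Theta, and Zeta only — synapomorphy for {Beta, Delta, Theta, Zeta}.
bioluminescent organ (derived state 'present') is shared by Delta and Zeta — a synapomorphy uniting that clade.
dermal ossicles: derived state 'present' in Eta only — an autapomorphy, so it tells us nothing about relationships among taxa.
wing venation reduced (derived state 'present') is unique to Beta (autapomorphy; uninformative for grouping).
dorsal spines: derived state 'absent' in Eta and Gamma only — synapomorphy for {Eta, Gamma}.
All ingroup taxa share the derived state 'present' for stem photosynthetic; it defines the ingroup but does not resolve relationships within it.
Most parsimonious ingroup topology: (((Zeta,Delta),(Beta,Theta)),(Eta,Gamma)).
The clade {Delta, Zeta} is supported by bioluminescent organ: its derived state 'present' occurs in exactly those taxa and in no other taxon (including the outgroup).

bioluminescent organ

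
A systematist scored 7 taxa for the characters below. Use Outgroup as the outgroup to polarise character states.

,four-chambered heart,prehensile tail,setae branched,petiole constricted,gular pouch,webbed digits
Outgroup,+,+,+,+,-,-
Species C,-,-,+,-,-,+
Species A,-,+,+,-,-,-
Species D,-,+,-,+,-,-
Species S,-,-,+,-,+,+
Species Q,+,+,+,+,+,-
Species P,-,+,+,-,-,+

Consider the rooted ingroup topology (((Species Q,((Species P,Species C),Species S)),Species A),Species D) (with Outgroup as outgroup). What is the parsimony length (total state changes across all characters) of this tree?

10

Map each character onto (((Species Q,((Species P,Species C),Species S)),Species A),Species D) (rooted by Outgroup) and count the minimum state changes it requires (Fitch parsimony):
four-chambered heart: 2; prehensile tail: 2; setae branched: 1; petiole constricted: 2; gular pouch: 2; webbed digits: 1.
Total tree length = 10.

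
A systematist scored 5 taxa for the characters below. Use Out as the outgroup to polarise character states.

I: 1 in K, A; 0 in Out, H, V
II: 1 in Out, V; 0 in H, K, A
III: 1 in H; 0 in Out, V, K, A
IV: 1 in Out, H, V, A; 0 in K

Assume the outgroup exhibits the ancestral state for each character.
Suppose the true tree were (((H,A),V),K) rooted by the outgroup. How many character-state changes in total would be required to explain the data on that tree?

Map each character onto (((H,A),V),K) (rooted by Out) and count the minimum state changes it requires (Fitch parsimony):
I: 2; II: 2; III: 1; IV: 1.
Total tree length = 6.

6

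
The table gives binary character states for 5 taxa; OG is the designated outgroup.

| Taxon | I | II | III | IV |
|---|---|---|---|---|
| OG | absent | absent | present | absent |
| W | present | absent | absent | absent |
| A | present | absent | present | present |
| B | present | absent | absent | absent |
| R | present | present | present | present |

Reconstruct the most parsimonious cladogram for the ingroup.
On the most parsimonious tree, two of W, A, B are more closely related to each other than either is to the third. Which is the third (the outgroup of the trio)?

A

Character polarity is set by the outgroup: the derived state is whichever differs from the outgroup's state, so for III the derived state is 'absent', and for the remaining characters it is 'present'.
All ingroup taxa share the derived state 'present' for I; it defines the ingroup but does not resolve relationships within it.
II (derived state 'present') is unique to R (autapomorphy; uninformative for grouping).
III: derived state 'absent' in B and W only — synapomorphy for {B, W}.
Only A and R show the derived state 'present' for IV, supporting them as a clade.
Most parsimonious ingroup topology: ((W,B),(A,R)).
W and B share a more recent common ancestor with each other than either does with A, so A is the least closely related of the three.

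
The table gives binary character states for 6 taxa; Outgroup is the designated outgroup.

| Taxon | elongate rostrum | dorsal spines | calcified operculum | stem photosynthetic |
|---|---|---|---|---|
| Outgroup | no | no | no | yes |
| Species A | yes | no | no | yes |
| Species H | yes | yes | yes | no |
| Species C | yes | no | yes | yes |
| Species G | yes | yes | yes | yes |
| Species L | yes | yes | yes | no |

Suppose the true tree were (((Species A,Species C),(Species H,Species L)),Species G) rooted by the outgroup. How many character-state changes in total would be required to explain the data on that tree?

6

Map each character onto (((Species A,Species C),(Species H,Species L)),Species G) (rooted by Outgroup) and count the minimum state changes it requires (Fitch parsimony):
elongate rostrum: 1; dorsal spines: 2; calcified operculum: 2; stem photosynthetic: 1.
Total tree length = 6.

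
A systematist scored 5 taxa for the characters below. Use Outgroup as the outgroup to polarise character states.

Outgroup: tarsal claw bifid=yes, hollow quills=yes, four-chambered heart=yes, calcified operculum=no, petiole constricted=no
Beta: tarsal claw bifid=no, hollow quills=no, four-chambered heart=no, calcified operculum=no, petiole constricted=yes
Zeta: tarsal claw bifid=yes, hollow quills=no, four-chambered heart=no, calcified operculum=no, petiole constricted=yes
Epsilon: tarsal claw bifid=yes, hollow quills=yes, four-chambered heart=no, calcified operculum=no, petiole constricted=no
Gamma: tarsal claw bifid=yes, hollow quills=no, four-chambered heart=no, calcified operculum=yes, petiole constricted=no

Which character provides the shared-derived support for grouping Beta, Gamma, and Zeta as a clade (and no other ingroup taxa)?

Character polarity is set by the outgroup: the derived state is whichever differs from the outgroup's state, so for tarsal claw bifid, hollow quills, four-chambered heart the derived state is 'no', and for the remaining characters it is 'yes'.
tarsal claw bifid: derived state 'no' in Beta only — an autapomorphy, so it tells us nothing about relationships among taxa.
hollow quills: derived state 'no' in Beta, Gamma, and Zeta only — synapomorphy for {Beta, Gamma, Zeta}.
four-chambered heart (derived state 'no') is shared by all ingroup taxa — unites the whole ingroup.
calcified operculum: derived state 'yes' in Gamma only — an autapomorphy, so it tells us nothing about relationships among taxa.
petiole constricted (derived state 'yes') is shared by Beta and Zeta — a synapomorphy uniting that clade.
Most parsimonious ingroup topology: (((Beta,Zeta),Gamma),Epsilon).
The clade {Beta, Gamma, Zeta} is supported by hollow quills: its derived state 'no' occurs in exactly those taxa and in no other taxon (including the outgroup).

hollow quills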